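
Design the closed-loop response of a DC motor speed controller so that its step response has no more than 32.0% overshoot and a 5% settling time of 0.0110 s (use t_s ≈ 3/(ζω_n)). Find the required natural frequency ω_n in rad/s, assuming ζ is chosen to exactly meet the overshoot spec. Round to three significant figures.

From %OS = 100·exp(−πζ/√(1−ζ²)), invert to get ζ = −ln(OS)/√(π² + ln²(OS)) with OS = 0.320.
−ln 0.320 = 1.139, so ζ = 1.139/√(π² + 1.298) = 0.341.
Then ω_n = 3/(ζ t_s) = 3/(0.341 × 0.0110) = 800 rad/s.

ω_n ≈ 800 rad/s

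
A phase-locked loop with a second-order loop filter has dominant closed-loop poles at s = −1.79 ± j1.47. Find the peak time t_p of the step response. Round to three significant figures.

t_p = π/ω_d with ω_d = 1.47 (the imaginary part), so t_p = 2.14 s.

t_p ≈ 2.14 s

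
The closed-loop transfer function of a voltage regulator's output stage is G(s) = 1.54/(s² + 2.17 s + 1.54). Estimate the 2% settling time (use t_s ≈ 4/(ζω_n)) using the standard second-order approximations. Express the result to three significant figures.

Comparing the denominator to s² + 2ζω_n s + ω_n²: ω_n = √1.54 = 1.24 rad/s, and 2ζω_n = 2.17 so ζ = 2.17/(2·1.24) = 0.874.
t_s ≈ 4/(ζω_n) = 4/(0.874·1.24) = 3.69 s.

t_s ≈ 3.69 s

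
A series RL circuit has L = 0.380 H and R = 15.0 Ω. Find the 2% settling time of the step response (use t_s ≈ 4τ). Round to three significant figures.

t_s ≈ 0.101 s

τ = L/R = 0.380/15.0 = 0.0253 s.
t_s ≈ 4τ = 0.101 s.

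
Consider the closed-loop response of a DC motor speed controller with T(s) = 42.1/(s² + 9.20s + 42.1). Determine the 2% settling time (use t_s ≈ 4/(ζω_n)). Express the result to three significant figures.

Matching coefficients with s² + 2ζω_n s + ω_n² gives ω_n² = 42.1 ⇒ ω_n = 6.49 rad/s, and ζ = 9.20/(2ω_n) = 0.709.
t_s ≈ 4/(ζω_n) = 4/(0.709·6.49) = 0.870 s.

t_s ≈ 0.870 s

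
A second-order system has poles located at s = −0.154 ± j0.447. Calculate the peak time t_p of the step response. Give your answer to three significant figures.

t_p ≈ 7.03 s

t_p = π/ω_d with ω_d = 0.447 (the imaginary part), so t_p = 7.03 s.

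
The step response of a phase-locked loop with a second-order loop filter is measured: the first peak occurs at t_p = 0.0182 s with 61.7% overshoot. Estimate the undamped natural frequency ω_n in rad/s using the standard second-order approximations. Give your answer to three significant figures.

ω_n ≈ 175 rad/s

From the overshoot, ζ = −ln(OS)/√(π²+ln²(OS)) = 0.152.
From t_p = π/ω_d, ω_d = π/0.0182 = 173 rad/s, so ω_n = ω_d/√(1−ζ²) = 175 rad/s.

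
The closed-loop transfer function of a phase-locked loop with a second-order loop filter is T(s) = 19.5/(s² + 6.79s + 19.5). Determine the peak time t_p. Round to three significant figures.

ω_n = √19.5 = 4.42 rad/s; ζ = 6.79/(2·4.42) = 0.769.
ω_d = 4.42·√(1 − 0.769²) = 2.82 rad/s. Then t_p = π/ω_d = 1.11 s.

t_p ≈ 1.11 s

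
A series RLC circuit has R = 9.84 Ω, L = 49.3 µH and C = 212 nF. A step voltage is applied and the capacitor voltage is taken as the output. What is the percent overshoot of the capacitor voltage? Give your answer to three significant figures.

For a series RLC circuit (capacitor voltage as output), ω_n = 1/√(LC) = 1/√(49.3 µH · 212 nF) = 309000 rad/s.
ζ = (R/2)·√(C/L) = (9.84/2)·√(212 nF/49.3 µH) = 0.323.
Overshoot: exp(−π·0.323/√(1−0.323²)) = 0.343, i.e. 34.3%.

%OS ≈ 34.3%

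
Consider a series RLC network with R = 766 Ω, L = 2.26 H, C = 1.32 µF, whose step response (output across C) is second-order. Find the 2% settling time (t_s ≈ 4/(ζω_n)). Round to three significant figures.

For a series RLC circuit (capacitor voltage as output), ω_n = 1/√(LC) = 1/√(2.26 H · 1.32 µF) = 579 rad/s.
ζ = (R/2)·√(C/L) = (766/2)·√(1.32 µF/2.26 H) = 0.293.
t_s ≈ 4/(ζω_n) = 0.0236 s.

t_s ≈ 0.0236 s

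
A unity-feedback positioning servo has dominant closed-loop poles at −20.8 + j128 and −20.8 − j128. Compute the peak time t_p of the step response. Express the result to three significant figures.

t_p ≈ 0.0245 s

t_p = π/ω_d with ω_d = 128 (the imaginary part), so t_p = 0.0245 s.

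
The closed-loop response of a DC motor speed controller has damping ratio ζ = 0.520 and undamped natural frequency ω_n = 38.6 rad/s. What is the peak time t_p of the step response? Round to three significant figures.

t_p ≈ 0.0953 s

The damped frequency is ω_d = ω_n√(1−ζ²) = 38.6·√(1−0.270) = 33.0 rad/s.
Peak time t_p = π/ω_d = π/33.0 = 0.0953 s.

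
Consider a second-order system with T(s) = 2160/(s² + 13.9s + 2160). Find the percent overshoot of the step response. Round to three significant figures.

Comparing the denominator to s² + 2ζω_n s + ω_n²: ω_n = √2160 = 46.5 rad/s, and 2ζω_n = 13.9 so ζ = 13.9/(2·46.5) = 0.150.
%OS = 100·exp(−πζ/√(1−ζ²)) = 62.2%.

%OS ≈ 62.2%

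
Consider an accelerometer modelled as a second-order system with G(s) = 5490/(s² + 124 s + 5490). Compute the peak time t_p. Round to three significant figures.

ω_n = √5490 = 74.1 rad/s; ζ = 124/(2·74.1) = 0.837.
ω_d = ω_n√(1−ζ²) = 40.6 rad/s. Then t_p = π/ω_d = 0.0774 s.

t_p ≈ 0.0774 s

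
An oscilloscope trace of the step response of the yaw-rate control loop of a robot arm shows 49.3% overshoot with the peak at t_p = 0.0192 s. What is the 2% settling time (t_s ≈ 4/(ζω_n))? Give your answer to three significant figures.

t_s ≈ 0.109 s

From the overshoot, ζ = −ln(OS)/√(π²+ln²(OS)) = 0.220.
From t_p = π/ω_d, ω_d = π/0.0192 = 164 rad/s, so ω_n = ω_d/√(1−ζ²) = 168 rad/s.
t_s ≈ 4/(ζω_n) = 4/(0.220·168) = 0.109 s.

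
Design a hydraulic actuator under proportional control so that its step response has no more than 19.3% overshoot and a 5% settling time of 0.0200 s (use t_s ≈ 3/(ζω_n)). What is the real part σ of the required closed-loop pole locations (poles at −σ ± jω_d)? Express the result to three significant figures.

The settling-time spec alone fixes σ = ζω_n = 3/t_s = 3/0.0200 = 150.
(Overshoot then fixes ζ = 0.464 and hence ω_d = σ·√(1−ζ²)/ζ = 286 rad/s.)

σ ≈ 150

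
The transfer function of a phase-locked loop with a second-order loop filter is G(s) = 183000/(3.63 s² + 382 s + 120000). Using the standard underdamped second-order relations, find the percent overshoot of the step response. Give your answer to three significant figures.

%OS ≈ 38.7%

Dividing through by 3.63: denominator becomes s² + 105.2 s + 33060.
So ω_n = √33060 = 182 rad/s and ζ = 105.2/(2·182) = 0.289.
Overshoot: exp(−π·0.289/√(1−0.289²)) = 0.387, i.e. 38.7%.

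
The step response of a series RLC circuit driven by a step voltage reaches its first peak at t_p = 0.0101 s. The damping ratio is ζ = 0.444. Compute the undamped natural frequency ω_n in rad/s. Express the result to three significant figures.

Peak time t_p = π/ω_d, so ω_d = π/t_p = π/0.0101 = 311 rad/s.
ω_n = ω_d/√(1−ζ²) = 311/√0.803 = 347 rad/s.

ω_n ≈ 347 rad/s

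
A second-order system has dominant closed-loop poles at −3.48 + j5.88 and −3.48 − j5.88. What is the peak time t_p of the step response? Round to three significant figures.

t_p ≈ 0.534 s

t_p = π/ω_d with ω_d = 5.88 (the imaginary part), so t_p = 0.534 s.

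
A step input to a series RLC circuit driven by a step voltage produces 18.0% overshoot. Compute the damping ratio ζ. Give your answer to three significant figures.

ζ = −ln(OS)/√(π² + (ln OS)²). With OS = 0.180, ln OS = −1.715 and ζ = 1.715/3.579 = 0.479.

ζ ≈ 0.479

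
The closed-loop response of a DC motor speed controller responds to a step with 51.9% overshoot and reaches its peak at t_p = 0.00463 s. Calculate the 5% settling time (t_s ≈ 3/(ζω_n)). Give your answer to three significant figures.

t_s ≈ 0.0212 s

ζ from %OS: ζ = |ln 0.519|/√(π²+ln²0.519) = 0.204.
t_p = π/ω_d ⇒ ω_d = 679 rad/s; then ω_n = ω_d/√(1−ζ²) = 693 rad/s.
t_s ≈ 3/(ζω_n) = 3/(0.204·693) = 0.0212 s.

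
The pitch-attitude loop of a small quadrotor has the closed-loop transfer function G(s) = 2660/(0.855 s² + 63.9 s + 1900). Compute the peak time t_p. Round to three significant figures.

t_p ≈ 0.109 s

Dividing through by 0.855: denominator becomes s² + 74.74 s + 2222.
So ω_n = √2222 = 47.1 rad/s and ζ = 74.74/(2·47.1) = 0.793.
ω_d = 47.1·√(1 − 0.793²) = 28.7 rad/s. t_p = π/ω_d = 0.109 s.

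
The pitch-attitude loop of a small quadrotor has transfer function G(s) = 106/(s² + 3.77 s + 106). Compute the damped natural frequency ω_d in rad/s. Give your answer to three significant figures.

ω_d ≈ 10.1 rad/s

Comparing the denominator to s² + 2ζω_n s + ω_n²: ω_n = √106 = 10.3 rad/s, and 2ζω_n = 3.77 so ζ = 3.77/(2·10.3) = 0.183.
The damped frequency ω_d = ω_n√(1−ζ²) = 10.1 rad/s.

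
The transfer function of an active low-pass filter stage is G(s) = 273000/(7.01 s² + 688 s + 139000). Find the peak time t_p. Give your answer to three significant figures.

t_p ≈ 0.0238 s

Dividing through by 7.01: denominator becomes s² + 98.15 s + 19830.
So ω_n = √19830 = 141 rad/s and ζ = 98.15/(2·141) = 0.348.
ω_d = 141·√(1 − 0.348²) = 132 rad/s. t_p = π/ω_d = 0.0238 s.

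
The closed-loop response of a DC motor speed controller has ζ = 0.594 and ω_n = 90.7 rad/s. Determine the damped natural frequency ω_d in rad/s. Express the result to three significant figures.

ω_d ≈ 73.0 rad/s

ω_d = ω_n√(1−ζ²) = 90.7·√0.647 = 73.0 rad/s.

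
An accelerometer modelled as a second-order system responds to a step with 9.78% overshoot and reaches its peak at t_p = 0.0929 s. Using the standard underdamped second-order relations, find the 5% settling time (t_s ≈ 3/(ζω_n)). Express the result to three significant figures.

t_s ≈ 0.120 s

ζ from %OS: ζ = |ln 0.0978|/√(π²+ln²0.0978) = 0.595.
From t_p = π/ω_d, ω_d = π/0.0929 = 33.8 rad/s, so ω_n = ω_d/√(1−ζ²) = 42.1 rad/s.
t_s ≈ 3/(ζω_n) = 3/(0.595·42.1) = 0.120 s.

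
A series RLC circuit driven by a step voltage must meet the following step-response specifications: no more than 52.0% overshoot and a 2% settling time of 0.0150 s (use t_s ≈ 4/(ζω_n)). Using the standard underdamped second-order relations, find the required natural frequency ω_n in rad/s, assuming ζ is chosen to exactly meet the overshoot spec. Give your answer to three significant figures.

ω_n ≈ 1310 rad/s

From %OS = 100·exp(−πζ/√(1−ζ²)), invert to get ζ = −ln(OS)/√(π² + ln²(OS)) with OS = 0.520.
−ln 0.520 = 0.6539, so ζ = 0.6539/√(π² + 0.4276) = 0.204.
Then ω_n = 4/(ζ t_s) = 4/(0.204 × 0.0150) = 1310 rad/s.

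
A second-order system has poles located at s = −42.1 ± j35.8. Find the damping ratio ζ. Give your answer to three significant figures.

With σ = 42.1, ω_d = 35.8: ω_n = √(σ²+ω_d²) = 55.3 rad/s, ζ = σ/ω_n = 0.762.

ζ ≈ 0.762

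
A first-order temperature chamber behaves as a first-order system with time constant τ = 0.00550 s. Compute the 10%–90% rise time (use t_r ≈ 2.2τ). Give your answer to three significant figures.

t_r ≈ 0.0121 s

t_r ≈ 2.2τ = 0.0121 s.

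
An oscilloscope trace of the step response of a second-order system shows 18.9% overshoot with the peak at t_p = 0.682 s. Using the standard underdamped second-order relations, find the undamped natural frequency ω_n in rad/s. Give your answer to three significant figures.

ω_n ≈ 5.21 rad/s

From the overshoot, ζ = −ln(OS)/√(π²+ln²(OS)) = 0.469.
t_p = π/ω_d ⇒ ω_d = 4.61 rad/s; then ω_n = ω_d/√(1−ζ²) = 5.21 rad/s.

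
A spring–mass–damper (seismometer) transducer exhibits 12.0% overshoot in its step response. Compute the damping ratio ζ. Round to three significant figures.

Inverting the overshoot relation: ζ = |ln 0.120|/√(π² + ln²0.120) = 0.559.

ζ ≈ 0.559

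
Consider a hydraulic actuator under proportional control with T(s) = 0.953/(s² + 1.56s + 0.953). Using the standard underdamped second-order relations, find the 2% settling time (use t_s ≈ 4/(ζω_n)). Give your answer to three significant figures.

ω_n = √0.953 = 0.976 rad/s; ζ = 1.56/(2·0.976) = 0.799.
t_s ≈ 4/(ζω_n) = 4/(0.799·0.976) = 5.13 s.

t_s ≈ 5.13 s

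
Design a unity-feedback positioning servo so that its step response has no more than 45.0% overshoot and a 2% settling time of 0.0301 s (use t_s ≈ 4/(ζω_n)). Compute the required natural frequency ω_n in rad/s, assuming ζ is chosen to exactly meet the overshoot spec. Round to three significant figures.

ω_n ≈ 539 rad/s

Inverting the overshoot relation: ζ = |ln 0.450|/√(π² + ln²0.450) = 0.246.
From t_s ≈ 4/(ζω_n): ω_n = 4/(ζ·t_s) = 4/(0.246·0.0301) = 539 rad/s.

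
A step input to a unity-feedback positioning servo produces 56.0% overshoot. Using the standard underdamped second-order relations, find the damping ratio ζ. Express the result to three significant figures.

ζ ≈ 0.181

From %OS = 100·exp(−πζ/√(1−ζ²)), invert to get ζ = −ln(OS)/√(π² + ln²(OS)) with OS = 0.560.
−ln 0.560 = 0.5798, so ζ = 0.5798/√(π² + 0.3362) = 0.181.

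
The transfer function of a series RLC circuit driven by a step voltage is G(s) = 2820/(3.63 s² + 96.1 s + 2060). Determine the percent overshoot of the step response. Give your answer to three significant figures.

%OS ≈ 12.3%

Dividing through by 3.63: denominator becomes s² + 26.47 s + 567.5.
So ω_n = √567.5 = 23.8 rad/s and ζ = 26.47/(2·23.8) = 0.556.
Overshoot: exp(−π·0.556/√(1−0.556²)) = 0.123, i.e. 12.3%.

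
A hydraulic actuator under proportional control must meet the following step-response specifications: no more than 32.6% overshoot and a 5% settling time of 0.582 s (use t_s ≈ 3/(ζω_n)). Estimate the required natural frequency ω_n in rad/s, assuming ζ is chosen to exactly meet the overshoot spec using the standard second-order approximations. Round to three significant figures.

ω_n ≈ 15.3 rad/s

Inverting the overshoot relation: ζ = |ln 0.326|/√(π² + ln²0.326) = 0.336.
Then ω_n = 3/(ζ t_s) = 3/(0.336 × 0.582) = 15.3 rad/s.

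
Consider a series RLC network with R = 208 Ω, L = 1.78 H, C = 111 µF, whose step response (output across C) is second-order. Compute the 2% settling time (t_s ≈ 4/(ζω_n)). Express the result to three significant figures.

t_s ≈ 0.0685 s

For a series RLC circuit (capacitor voltage as output), ω_n = 1/√(LC) = 1/√(1.78 H · 111 µF) = 71.1 rad/s.
ζ = (R/2)·√(C/L) = (208/2)·√(111 µF/1.78 H) = 0.821.
t_s ≈ 4/(ζω_n) = 0.0685 s.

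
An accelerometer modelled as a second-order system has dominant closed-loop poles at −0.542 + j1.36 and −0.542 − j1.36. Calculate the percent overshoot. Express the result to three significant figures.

%OS ≈ 28.6%

With σ = 0.542, ω_d = 1.36: ω_n = √(σ²+ω_d²) = 1.46 rad/s, ζ = σ/ω_n = 0.370.
Overshoot: exp(−π·0.370/√(1−0.370²)) = 0.286, i.e. 28.6%.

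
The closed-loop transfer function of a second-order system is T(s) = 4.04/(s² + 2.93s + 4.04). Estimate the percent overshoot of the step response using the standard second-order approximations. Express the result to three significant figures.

ω_n = √4.04 = 2.01 rad/s; ζ = 2.93/(2·2.01) = 0.729.
Overshoot: exp(−π·0.729/√(1−0.729²)) = 0.0353, i.e. 3.53%.

%OS ≈ 3.53%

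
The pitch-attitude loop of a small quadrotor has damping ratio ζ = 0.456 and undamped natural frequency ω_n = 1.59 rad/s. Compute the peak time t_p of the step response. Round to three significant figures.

The damped frequency is ω_d = ω_n√(1−ζ²) = 1.59·√(1−0.208) = 1.42 rad/s.
Peak time t_p = π/ω_d = π/1.42 = 2.22 s.

t_p ≈ 2.22 s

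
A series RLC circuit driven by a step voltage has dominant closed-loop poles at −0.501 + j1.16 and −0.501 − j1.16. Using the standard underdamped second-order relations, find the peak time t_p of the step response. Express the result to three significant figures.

t_p ≈ 2.71 s

t_p = π/ω_d with ω_d = 1.16 (the imaginary part), so t_p = 2.71 s.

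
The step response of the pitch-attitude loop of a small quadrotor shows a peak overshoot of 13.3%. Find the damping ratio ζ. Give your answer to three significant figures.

ζ ≈ 0.540

Inverting the overshoot relation: ζ = |ln 0.133|/√(π² + ln²0.133) = 0.540.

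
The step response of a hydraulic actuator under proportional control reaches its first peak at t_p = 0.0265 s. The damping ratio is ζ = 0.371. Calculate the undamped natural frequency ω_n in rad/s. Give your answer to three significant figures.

ω_n ≈ 128 rad/s

Peak time t_p = π/ω_d, so ω_d = π/t_p = π/0.0265 = 119 rad/s.
ω_n = ω_d/√(1−ζ²) = 119/√0.862 = 128 rad/s.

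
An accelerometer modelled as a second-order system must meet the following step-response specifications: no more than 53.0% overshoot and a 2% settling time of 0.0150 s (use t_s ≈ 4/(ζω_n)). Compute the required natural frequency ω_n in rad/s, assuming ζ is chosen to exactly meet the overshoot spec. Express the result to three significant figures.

ω_n ≈ 1350 rad/s

From %OS = 100·exp(−πζ/√(1−ζ²)), invert to get ζ = −ln(OS)/√(π² + ln²(OS)) with OS = 0.530.
−ln 0.530 = 0.6349, so ζ = 0.6349/√(π² + 0.4031) = 0.198.
From t_s ≈ 4/(ζω_n): ω_n = 4/(ζ·t_s) = 4/(0.198·0.0150) = 1350 rad/s.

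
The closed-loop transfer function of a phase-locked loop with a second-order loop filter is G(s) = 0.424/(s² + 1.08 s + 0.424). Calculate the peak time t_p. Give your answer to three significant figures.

Matching coefficients with s² + 2ζω_n s + ω_n² gives ω_n² = 0.424 ⇒ ω_n = 0.651 rad/s, and ζ = 1.08/(2ω_n) = 0.829.
ω_d = ω_n√(1−ζ²) = 0.364 rad/s. Then t_p = π/ω_d = 8.63 s.

t_p ≈ 8.63 s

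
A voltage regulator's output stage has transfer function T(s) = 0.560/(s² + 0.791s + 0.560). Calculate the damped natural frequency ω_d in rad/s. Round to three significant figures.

ω_n = √0.560 = 0.748 rad/s; ζ = 0.791/(2·0.748) = 0.529.
ω_d = ω_n√(1−ζ²) = 0.635 rad/s.

ω_d ≈ 0.635 rad/s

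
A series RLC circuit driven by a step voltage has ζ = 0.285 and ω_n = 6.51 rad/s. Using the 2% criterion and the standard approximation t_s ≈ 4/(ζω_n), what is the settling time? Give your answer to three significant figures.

t_s ≈ 2.16 s

t_s ≈ 4/(ζω_n) = 4/(0.285 × 6.51) = 2.16 s.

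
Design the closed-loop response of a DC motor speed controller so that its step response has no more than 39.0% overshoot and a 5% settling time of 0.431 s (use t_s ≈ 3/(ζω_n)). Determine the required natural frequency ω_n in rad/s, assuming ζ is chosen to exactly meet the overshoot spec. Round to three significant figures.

ω_n ≈ 24.2 rad/s

ζ = −ln(OS)/√(π² + (ln OS)²). With OS = 0.390, ln OS = −0.9416 and ζ = 0.9416/3.280 = 0.287.
Then ω_n = 3/(ζ t_s) = 3/(0.287 × 0.431) = 24.2 rad/s.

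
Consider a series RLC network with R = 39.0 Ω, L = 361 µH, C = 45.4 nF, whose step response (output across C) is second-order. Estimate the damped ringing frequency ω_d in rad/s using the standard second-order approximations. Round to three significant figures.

For a series RLC circuit (capacitor voltage as output), ω_n = 1/√(LC) = 1/√(361 µH · 45.4 nF) = 247000 rad/s.
ζ = (R/2)·√(C/L) = (39.0/2)·√(45.4 nF/361 µH) = 0.219.
ω_d = ω_n√(1−ζ²) = 241000 rad/s.

ω_d ≈ 241000 rad/s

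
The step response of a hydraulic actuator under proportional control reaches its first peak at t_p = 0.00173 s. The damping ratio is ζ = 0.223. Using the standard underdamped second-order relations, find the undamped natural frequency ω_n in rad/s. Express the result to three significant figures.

ω_n ≈ 1860 rad/s

Peak time t_p = π/ω_d, so ω_d = π/t_p = π/0.00173 = 1820 rad/s.
ω_n = ω_d/√(1−ζ²) = 1820/√0.950 = 1860 rad/s.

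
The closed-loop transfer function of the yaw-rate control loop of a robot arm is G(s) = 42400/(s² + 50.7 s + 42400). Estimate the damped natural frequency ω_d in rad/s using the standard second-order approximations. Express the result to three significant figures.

ω_d ≈ 204 rad/s

Matching coefficients with s² + 2ζω_n s + ω_n² gives ω_n² = 42400 ⇒ ω_n = 206 rad/s, and ζ = 50.7/(2ω_n) = 0.123.
ω_d = ω_n√(1−ζ²) = 204 rad/s.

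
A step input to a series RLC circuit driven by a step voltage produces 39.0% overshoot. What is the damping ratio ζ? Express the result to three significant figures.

ζ ≈ 0.287

ζ = −ln(OS)/√(π² + (ln OS)²). With OS = 0.390, ln OS = −0.9416 and ζ = 0.9416/3.280 = 0.287.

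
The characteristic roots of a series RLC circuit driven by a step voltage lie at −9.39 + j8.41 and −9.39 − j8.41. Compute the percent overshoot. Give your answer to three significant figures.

With σ = 9.39, ω_d = 8.41: ω_n = √(σ²+ω_d²) = 12.6 rad/s, ζ = σ/ω_n = 0.745.
%OS = 100·exp(−πζ/√(1−ζ²)) = 3.00%.

%OS ≈ 3.00%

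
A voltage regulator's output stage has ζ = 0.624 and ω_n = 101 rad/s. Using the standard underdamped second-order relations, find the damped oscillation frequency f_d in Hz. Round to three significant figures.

ω_d = ω_n√(1−ζ²) = 101·√0.611 = 78.9 rad/s.
f_d = ω_d/(2π) = 12.6 Hz.

f_d ≈ 12.6 Hz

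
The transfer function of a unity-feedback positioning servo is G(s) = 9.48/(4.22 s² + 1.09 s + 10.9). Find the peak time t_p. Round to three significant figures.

t_p ≈ 1.96 s

Dividing through by 4.22: denominator becomes s² + 0.2583 s + 2.583.
So ω_n = √2.583 = 1.61 rad/s and ζ = 0.2583/(2·1.61) = 0.0804.
ω_d = ω_n√(1−ζ²) = 1.60 rad/s. t_p = π/ω_d = 1.96 s.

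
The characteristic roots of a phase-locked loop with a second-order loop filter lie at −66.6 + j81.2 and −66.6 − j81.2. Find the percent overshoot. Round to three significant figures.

%OS ≈ 7.60%

With σ = 66.6, ω_d = 81.2: ω_n = √(σ²+ω_d²) = 105 rad/s, ζ = σ/ω_n = 0.634.
%OS = 100·exp(−πζ/√(1−ζ²)) = 7.60%.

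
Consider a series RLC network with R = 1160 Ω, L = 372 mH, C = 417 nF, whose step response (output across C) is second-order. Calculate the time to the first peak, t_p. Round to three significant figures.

t_p ≈ 0.00157 s

For a series RLC circuit (capacitor voltage as output), ω_n = 1/√(LC) = 1/√(372 mH · 417 nF) = 2540 rad/s.
ζ = (R/2)·√(C/L) = (1160/2)·√(417 nF/372 mH) = 0.614.
ω_d = ω_n√(1−ζ²) = 2000 rad/s. t_p = π/ω_d = 0.00157 s.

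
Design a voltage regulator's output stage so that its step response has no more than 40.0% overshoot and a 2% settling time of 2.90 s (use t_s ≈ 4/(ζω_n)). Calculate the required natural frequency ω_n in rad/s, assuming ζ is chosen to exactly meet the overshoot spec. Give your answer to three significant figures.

ω_n ≈ 4.93 rad/s

Inverting the overshoot relation: ζ = |ln 0.400|/√(π² + ln²0.400) = 0.280.
Then ω_n = 4/(ζ t_s) = 4/(0.280 × 2.90) = 4.93 rad/s.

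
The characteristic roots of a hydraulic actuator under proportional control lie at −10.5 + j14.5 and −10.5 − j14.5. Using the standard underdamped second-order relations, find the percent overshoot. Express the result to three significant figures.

%OS ≈ 10.3%

With σ = 10.5, ω_d = 14.5: ω_n = √(σ²+ω_d²) = 17.9 rad/s, ζ = σ/ω_n = 0.587.
Overshoot: exp(−π·0.587/√(1−0.587²)) = 0.103, i.e. 10.3%.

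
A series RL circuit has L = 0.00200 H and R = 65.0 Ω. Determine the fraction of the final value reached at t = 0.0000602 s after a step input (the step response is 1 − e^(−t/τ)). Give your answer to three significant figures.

τ = L/R = 0.00200/65.0 = 0.0000308 s.
y(t)/y_∞ = 1 − e^(−t/τ) = 1 − e^(−0.0000602/0.0000308) = 1 − e^(−1.96) = 0.859.

y/y_∞ ≈ 0.859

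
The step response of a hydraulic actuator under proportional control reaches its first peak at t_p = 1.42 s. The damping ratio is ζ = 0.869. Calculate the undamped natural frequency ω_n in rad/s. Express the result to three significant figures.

Peak time t_p = π/ω_d, so ω_d = π/t_p = π/1.42 = 2.21 rad/s.
ω_n = ω_d/√(1−ζ²) = 2.21/√0.245 = 4.47 rad/s.

ω_n ≈ 4.47 rad/s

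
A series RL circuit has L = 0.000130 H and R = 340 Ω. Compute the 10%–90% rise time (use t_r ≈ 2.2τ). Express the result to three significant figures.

t_r ≈ 0.000000841 s

τ = L/R = 0.000130/340 = 0.000000382 s.
t_r ≈ 2.2τ = 0.000000841 s.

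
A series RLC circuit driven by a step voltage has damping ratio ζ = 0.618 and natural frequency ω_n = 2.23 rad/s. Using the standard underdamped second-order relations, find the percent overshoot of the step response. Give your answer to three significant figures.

For an underdamped second-order system, %OS = 100·exp(−πζ/√(1−ζ²)).
πζ/√(1−ζ²) = π·0.618/√(1−0.382) = 2.470, so %OS = 100·e^(−2.470) = 8.46%.

%OS ≈ 8.46%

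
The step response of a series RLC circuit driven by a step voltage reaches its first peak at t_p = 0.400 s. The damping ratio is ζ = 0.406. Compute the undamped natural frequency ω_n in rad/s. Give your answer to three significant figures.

Peak time t_p = π/ω_d, so ω_d = π/t_p = π/0.400 = 7.85 rad/s.
ω_n = ω_d/√(1−ζ²) = 7.85/√0.835 = 8.59 rad/s.

ω_n ≈ 8.59 rad/s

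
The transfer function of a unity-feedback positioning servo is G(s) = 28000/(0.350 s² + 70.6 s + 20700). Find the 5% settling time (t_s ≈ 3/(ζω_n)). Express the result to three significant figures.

t_s ≈ 0.0297 s

Dividing through by 0.350: denominator becomes s² + 201.7 s + 59140.
So ω_n = √59140 = 243 rad/s and ζ = 201.7/(2·243) = 0.415.
t_s ≈ 3/(ζω_n) = 0.0297 s.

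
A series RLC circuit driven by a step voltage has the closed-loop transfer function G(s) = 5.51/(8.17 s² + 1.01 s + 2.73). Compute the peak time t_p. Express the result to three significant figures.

Dividing through by 8.17: denominator becomes s² + 0.1236 s + 0.3341.
So ω_n = √0.3341 = 0.578 rad/s and ζ = 0.1236/(2·0.578) = 0.107.
The damped frequency ω_d = ω_n√(1−ζ²) = 0.575 rad/s. t_p = π/ω_d = 5.47 s.

t_p ≈ 5.47 s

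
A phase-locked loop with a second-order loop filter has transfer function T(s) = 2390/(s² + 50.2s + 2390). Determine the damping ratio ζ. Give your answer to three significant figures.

Matching coefficients with s² + 2ζω_n s + ω_n² gives ω_n² = 2390 ⇒ ω_n = 48.9 rad/s, and ζ = 50.2/(2ω_n) = 0.513.

ζ ≈ 0.513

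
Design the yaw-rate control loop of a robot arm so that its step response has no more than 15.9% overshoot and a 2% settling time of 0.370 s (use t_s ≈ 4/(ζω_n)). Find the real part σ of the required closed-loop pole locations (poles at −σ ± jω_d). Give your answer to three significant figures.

The settling-time spec alone fixes σ = ζω_n = 4/t_s = 4/0.370 = 10.8.
(Overshoot then fixes ζ = 0.505 and hence ω_d = σ·√(1−ζ²)/ζ = 18.5 rad/s.)

σ ≈ 10.8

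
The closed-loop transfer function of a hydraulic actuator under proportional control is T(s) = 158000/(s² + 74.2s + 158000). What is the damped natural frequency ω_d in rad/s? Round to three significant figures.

ω_d ≈ 396 rad/s

Matching coefficients with s² + 2ζω_n s + ω_n² gives ω_n² = 158000 ⇒ ω_n = 397 rad/s, and ζ = 74.2/(2ω_n) = 0.0933.
The damped frequency ω_d = ω_n√(1−ζ²) = 396 rad/s.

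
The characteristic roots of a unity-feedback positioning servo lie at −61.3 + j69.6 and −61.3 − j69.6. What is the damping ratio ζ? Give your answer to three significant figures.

ζ ≈ 0.661

With σ = 61.3, ω_d = 69.6: ω_n = √(σ²+ω_d²) = 92.7 rad/s, ζ = σ/ω_n = 0.661.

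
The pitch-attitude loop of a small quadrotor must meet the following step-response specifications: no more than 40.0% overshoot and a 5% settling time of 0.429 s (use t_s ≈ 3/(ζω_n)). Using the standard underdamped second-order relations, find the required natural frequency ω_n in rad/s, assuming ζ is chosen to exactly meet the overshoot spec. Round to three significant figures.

ω_n ≈ 25.0 rad/s

Inverting the overshoot relation: ζ = |ln 0.400|/√(π² + ln²0.400) = 0.280.
Then ω_n = 3/(ζ t_s) = 3/(0.280 × 0.429) = 25.0 rad/s.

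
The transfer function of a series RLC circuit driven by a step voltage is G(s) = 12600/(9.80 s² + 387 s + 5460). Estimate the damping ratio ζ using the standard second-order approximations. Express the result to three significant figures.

ζ ≈ 0.837

Dividing through by 9.80: denominator becomes s² + 39.49 s + 557.1.
So ω_n = √557.1 = 23.6 rad/s and ζ = 39.49/(2·23.6) = 0.837.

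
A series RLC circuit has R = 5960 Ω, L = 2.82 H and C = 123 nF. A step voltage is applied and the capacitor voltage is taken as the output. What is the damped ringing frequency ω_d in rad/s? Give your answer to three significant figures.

For a series RLC circuit (capacitor voltage as output), ω_n = 1/√(LC) = 1/√(2.82 H · 123 nF) = 1700 rad/s.
ζ = (R/2)·√(C/L) = (5960/2)·√(123 nF/2.82 H) = 0.622.
The damped frequency ω_d = ω_n√(1−ζ²) = 1330 rad/s.

ω_d ≈ 1330 rad/s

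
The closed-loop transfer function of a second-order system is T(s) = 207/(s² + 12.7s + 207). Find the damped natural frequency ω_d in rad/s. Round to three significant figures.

ω_n = √207 = 14.4 rad/s; ζ = 12.7/(2·14.4) = 0.441.
ω_d = 14.4·√(1 − 0.441²) = 12.9 rad/s.

ω_d ≈ 12.9 rad/s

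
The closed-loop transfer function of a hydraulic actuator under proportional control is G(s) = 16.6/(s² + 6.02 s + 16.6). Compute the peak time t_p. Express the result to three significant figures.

Matching coefficients with s² + 2ζω_n s + ω_n² gives ω_n² = 16.6 ⇒ ω_n = 4.07 rad/s, and ζ = 6.02/(2ω_n) = 0.739.
ω_d = ω_n√(1−ζ²) = 2.75 rad/s. Then t_p = π/ω_d = 1.14 s.

t_p ≈ 1.14 s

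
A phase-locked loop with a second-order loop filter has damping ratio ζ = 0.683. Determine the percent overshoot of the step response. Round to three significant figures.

%OS ≈ 5.30%

For an underdamped second-order system, %OS = 100·exp(−πζ/√(1−ζ²)).
πζ/√(1−ζ²) = π·0.683/√(1−0.466) = 2.938, so %OS = 100·e^(−2.938) = 5.30%.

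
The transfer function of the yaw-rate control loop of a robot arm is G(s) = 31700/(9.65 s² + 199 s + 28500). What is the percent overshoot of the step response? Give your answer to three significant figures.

%OS ≈ 54.5%

Dividing through by 9.65: denominator becomes s² + 20.62 s + 2953.
So ω_n = √2953 = 54.3 rad/s and ζ = 20.62/(2·54.3) = 0.190.
%OS = 100·exp(−πζ/√(1−ζ²)) = 54.5%.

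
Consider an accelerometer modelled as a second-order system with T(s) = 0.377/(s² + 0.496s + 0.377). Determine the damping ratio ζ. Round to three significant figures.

ζ ≈ 0.404

Comparing the denominator to s² + 2ζω_n s + ω_n²: ω_n = √0.377 = 0.614 rad/s, and 2ζω_n = 0.496 so ζ = 0.496/(2·0.614) = 0.404.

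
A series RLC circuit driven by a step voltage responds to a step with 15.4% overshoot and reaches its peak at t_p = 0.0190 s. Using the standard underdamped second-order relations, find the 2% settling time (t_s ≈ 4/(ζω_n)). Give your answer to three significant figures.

From the overshoot, ζ = −ln(OS)/√(π²+ln²(OS)) = 0.512.
From t_p = π/ω_d, ω_d = π/0.0190 = 165 rad/s, so ω_n = ω_d/√(1−ζ²) = 192 rad/s.
t_s ≈ 4/(ζω_n) = 4/(0.512·192) = 0.0406 s.

t_s ≈ 0.0406 s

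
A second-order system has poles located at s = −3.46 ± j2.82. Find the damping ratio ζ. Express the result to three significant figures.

|pole| = ω_n = √(3.46² + 2.82²) = 4.46 rad/s; ζ = cos θ = σ/ω_n = 0.775.

ζ ≈ 0.775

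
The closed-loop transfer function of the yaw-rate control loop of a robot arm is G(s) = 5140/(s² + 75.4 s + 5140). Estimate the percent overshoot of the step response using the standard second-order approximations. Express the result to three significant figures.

Matching coefficients with s² + 2ζω_n s + ω_n² gives ω_n² = 5140 ⇒ ω_n = 71.7 rad/s, and ζ = 75.4/(2ω_n) = 0.526.
%OS = 100 e^{−πζ/√(1−ζ²)} with ζ = 0.526 gives 14.3%.

%OS ≈ 14.3%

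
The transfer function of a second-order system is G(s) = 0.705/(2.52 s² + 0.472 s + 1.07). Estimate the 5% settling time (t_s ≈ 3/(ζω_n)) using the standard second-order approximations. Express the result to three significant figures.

Dividing through by 2.52: denominator becomes s² + 0.1873 s + 0.4246.
So ω_n = √0.4246 = 0.652 rad/s and ζ = 0.1873/(2·0.652) = 0.144.
t_s ≈ 3/(ζω_n) = 32.0 s.

t_s ≈ 32.0 s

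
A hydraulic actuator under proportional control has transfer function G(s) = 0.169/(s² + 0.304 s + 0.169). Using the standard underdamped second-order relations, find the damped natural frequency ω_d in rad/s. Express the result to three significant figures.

ω_d ≈ 0.382 rad/s

ω_n = √0.169 = 0.411 rad/s; ζ = 0.304/(2·0.411) = 0.370.
ω_d = 0.411·√(1 − 0.370²) = 0.382 rad/s.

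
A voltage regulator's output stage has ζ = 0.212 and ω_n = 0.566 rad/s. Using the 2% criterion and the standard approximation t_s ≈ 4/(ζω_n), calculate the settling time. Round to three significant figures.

t_s ≈ 33.3 s

t_s ≈ 4/(ζω_n) = 4/(0.212 × 0.566) = 33.3 s.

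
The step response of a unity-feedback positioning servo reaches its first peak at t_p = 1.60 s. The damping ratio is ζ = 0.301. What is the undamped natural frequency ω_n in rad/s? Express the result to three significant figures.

ω_n ≈ 2.06 rad/s

Peak time t_p = π/ω_d, so ω_d = π/t_p = π/1.60 = 1.96 rad/s.
ω_n = ω_d/√(1−ζ²) = 1.96/√0.909 = 2.06 rad/s.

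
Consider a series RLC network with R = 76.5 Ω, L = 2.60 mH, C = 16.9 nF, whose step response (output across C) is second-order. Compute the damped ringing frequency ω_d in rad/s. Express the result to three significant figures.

For a series RLC circuit (capacitor voltage as output), ω_n = 1/√(LC) = 1/√(2.60 mH · 16.9 nF) = 151000 rad/s.
ζ = (R/2)·√(C/L) = (76.5/2)·√(16.9 nF/2.60 mH) = 0.0975.
ω_d = ω_n√(1−ζ²) = 150000 rad/s.

ω_d ≈ 150000 rad/s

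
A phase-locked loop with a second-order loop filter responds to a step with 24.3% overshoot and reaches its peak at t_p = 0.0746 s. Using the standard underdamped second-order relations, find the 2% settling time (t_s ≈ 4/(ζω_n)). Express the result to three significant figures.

From the overshoot, ζ = −ln(OS)/√(π²+ln²(OS)) = 0.411.
From t_p = π/ω_d, ω_d = π/0.0746 = 42.1 rad/s, so ω_n = ω_d/√(1−ζ²) = 46.2 rad/s.
t_s ≈ 4/(ζω_n) = 4/(0.411·46.2) = 0.211 s.

t_s ≈ 0.211 s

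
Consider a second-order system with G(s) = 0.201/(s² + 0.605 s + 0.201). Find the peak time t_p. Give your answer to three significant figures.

Matching coefficients with s² + 2ζω_n s + ω_n² gives ω_n² = 0.201 ⇒ ω_n = 0.448 rad/s, and ζ = 0.605/(2ω_n) = 0.675.
ω_d = ω_n√(1−ζ²) = 0.331 rad/s. Then t_p = π/ω_d = 9.49 s.

t_p ≈ 9.49 s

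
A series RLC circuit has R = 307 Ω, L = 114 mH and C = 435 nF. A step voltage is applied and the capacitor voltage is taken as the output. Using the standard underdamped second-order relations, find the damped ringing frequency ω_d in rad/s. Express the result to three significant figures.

ω_d ≈ 4280 rad/s

For a series RLC circuit (capacitor voltage as output), ω_n = 1/√(LC) = 1/√(114 mH · 435 nF) = 4490 rad/s.
ζ = (R/2)·√(C/L) = (307/2)·√(435 nF/114 mH) = 0.300.
ω_d = ω_n√(1−ζ²) = 4280 rad/s.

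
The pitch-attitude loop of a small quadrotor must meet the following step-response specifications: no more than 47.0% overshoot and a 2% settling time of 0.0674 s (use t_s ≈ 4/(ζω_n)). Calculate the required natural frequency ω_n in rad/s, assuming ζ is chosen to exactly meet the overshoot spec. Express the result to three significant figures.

ω_n ≈ 254 rad/s

From %OS = 100·exp(−πζ/√(1−ζ²)), invert to get ζ = −ln(OS)/√(π² + ln²(OS)) with OS = 0.470.
−ln 0.470 = 0.7550, so ζ = 0.7550/√(π² + 0.5701) = 0.234.
Then ω_n = 4/(ζ t_s) = 4/(0.234 × 0.0674) = 254 rad/s.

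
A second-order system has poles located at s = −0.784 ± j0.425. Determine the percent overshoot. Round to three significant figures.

With σ = 0.784, ω_d = 0.425: ω_n = √(σ²+ω_d²) = 0.892 rad/s, ζ = σ/ω_n = 0.879.
%OS = 100 e^{−πζ/√(1−ζ²)} with ζ = 0.879 gives 0.304%.

%OS ≈ 0.304%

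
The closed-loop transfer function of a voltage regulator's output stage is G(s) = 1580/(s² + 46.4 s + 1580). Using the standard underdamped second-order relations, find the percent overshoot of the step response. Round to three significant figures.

%OS ≈ 10.5%

Comparing the denominator to s² + 2ζω_n s + ω_n²: ω_n = √1580 = 39.7 rad/s, and 2ζω_n = 46.4 so ζ = 46.4/(2·39.7) = 0.584.
%OS = 100 e^{−πζ/√(1−ζ²)} with ζ = 0.584 gives 10.5%.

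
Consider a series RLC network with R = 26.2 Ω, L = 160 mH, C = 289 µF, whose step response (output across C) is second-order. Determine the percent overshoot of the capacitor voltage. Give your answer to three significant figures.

%OS ≈ 12.2%

For a series RLC circuit (capacitor voltage as output), ω_n = 1/√(LC) = 1/√(160 mH · 289 µF) = 147 rad/s.
ζ = (R/2)·√(C/L) = (26.2/2)·√(289 µF/160 mH) = 0.557.
Overshoot: exp(−π·0.557/√(1−0.557²)) = 0.122, i.e. 12.2%.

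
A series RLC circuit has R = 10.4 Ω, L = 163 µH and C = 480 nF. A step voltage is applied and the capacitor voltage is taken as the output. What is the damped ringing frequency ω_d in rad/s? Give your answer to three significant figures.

For a series RLC circuit (capacitor voltage as output), ω_n = 1/√(LC) = 1/√(163 µH · 480 nF) = 113000 rad/s.
ζ = (R/2)·√(C/L) = (10.4/2)·√(480 nF/163 µH) = 0.282.
ω_d = 113000·√(1 − 0.282²) = 108000 rad/s.

ω_d ≈ 108000 rad/s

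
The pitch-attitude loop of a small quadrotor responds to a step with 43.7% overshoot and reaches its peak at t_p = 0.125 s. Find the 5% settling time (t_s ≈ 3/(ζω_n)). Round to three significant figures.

t_s ≈ 0.453 s

The overshoot fixes ζ = −ln(OS)/√(π²+ln²(OS)) = 0.255.
From t_p = π/ω_d, ω_d = π/0.125 = 25.1 rad/s, so ω_n = ω_d/√(1−ζ²) = 26.0 rad/s.
t_s ≈ 3/(ζω_n) = 3/(0.255·26.0) = 0.453 s.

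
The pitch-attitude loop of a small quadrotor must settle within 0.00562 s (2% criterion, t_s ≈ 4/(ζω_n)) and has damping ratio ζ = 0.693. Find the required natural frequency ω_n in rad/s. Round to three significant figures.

ω_n ≈ 1030 rad/s

Rearranging t_s ≈ 4/(ζω_n) gives ω_n = 4/(ζ·t_s) = 4/(0.693 × 0.00562) = 1030 rad/s.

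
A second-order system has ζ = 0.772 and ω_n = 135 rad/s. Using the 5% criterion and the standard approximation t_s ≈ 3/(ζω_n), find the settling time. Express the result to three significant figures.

t_s ≈ 3/(ζω_n) = 3/(0.772 × 135) = 0.0288 s.

t_s ≈ 0.0288 s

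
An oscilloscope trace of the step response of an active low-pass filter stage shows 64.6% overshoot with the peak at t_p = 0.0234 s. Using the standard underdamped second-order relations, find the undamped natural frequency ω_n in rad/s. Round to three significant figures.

ω_n ≈ 136 rad/s

The overshoot fixes ζ = −ln(OS)/√(π²+ln²(OS)) = 0.138.
t_p = π/ω_d ⇒ ω_d = 134 rad/s; then ω_n = ω_d/√(1−ζ²) = 136 rad/s.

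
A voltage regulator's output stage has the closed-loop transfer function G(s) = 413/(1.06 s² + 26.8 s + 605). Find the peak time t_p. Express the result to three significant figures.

Dividing through by 1.06: denominator becomes s² + 25.28 s + 570.8.
So ω_n = √570.8 = 23.9 rad/s and ζ = 25.28/(2·23.9) = 0.529.
ω_d = 23.9·√(1 − 0.529²) = 20.3 rad/s. t_p = π/ω_d = 0.155 s.

t_p ≈ 0.155 s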